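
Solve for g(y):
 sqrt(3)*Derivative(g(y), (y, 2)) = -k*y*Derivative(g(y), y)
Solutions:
 g(y) = Piecewise((-sqrt(2)*3^(1/4)*sqrt(pi)*C1*erf(sqrt(2)*3^(3/4)*sqrt(k)*y/6)/(2*sqrt(k)) - C2, (k > 0) | (k < 0)), (-C1*y - C2, True))


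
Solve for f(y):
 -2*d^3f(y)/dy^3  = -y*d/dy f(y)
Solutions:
 f(y) = C1 + Integral(C2*airyai(2^(2/3)*y/2) + C3*airybi(2^(2/3)*y/2), y)


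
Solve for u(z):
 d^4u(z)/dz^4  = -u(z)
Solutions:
 u(z) = (C1*sin(sqrt(2)*z/2) + C2*cos(sqrt(2)*z/2))*exp(-sqrt(2)*z/2) + (C3*sin(sqrt(2)*z/2) + C4*cos(sqrt(2)*z/2))*exp(sqrt(2)*z/2)


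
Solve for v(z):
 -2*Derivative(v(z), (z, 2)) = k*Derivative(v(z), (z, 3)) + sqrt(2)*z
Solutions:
 v(z) = C1 + C2*z + C3*exp(-2*z/k) + sqrt(2)*k*z^2/8 - sqrt(2)*z^3/12


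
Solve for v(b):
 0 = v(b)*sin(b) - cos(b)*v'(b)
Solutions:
 v(b) = C1/cos(b)


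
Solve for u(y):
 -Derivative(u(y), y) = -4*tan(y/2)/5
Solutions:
 u(y) = C1 - 8*log(cos(y/2))/5


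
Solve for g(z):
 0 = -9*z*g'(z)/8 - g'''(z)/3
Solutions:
 g(z) = C1 + Integral(C2*airyai(-3*z/2) + C3*airybi(-3*z/2), z)


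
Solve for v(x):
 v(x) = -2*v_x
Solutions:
 v(x) = C1*exp(-x/2)


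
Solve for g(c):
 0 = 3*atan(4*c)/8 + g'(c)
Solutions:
 g(c) = C1 - 3*c*atan(4*c)/8 + 3*log(16*c^2 + 1)/64


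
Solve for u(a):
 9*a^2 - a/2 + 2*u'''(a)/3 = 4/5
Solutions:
 u(a) = C1 + C2*a + C3*a^2 - 9*a^5/40 + a^4/32 + a^3/5


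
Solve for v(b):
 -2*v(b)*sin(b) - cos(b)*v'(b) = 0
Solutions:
 v(b) = C1*cos(b)^2


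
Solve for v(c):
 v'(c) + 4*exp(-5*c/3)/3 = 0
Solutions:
 v(c) = C1 + 4*exp(-5*c/3)/5


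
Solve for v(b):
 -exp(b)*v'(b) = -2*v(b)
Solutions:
 v(b) = C1*exp(-2*exp(-b))


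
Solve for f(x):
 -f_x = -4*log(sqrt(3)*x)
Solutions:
 f(x) = C1 + 4*x*log(x) - 4*x + x*log(9)


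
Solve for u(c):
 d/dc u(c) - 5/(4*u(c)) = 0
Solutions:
 u(c) = -sqrt(C1 + 10*c)/2
 u(c) = sqrt(C1 + 10*c)/2


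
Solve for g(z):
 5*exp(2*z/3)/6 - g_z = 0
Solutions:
 g(z) = C1 + 5*exp(2*z/3)/4


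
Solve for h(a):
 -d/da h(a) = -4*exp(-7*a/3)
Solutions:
 h(a) = C1 - 12*exp(-7*a/3)/7


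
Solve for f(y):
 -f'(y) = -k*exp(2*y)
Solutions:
 f(y) = C1 + k*exp(2*y)/2


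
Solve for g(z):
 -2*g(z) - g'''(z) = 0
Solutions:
 g(z) = C3*exp(-2^(1/3)*z) + (C1*sin(2^(1/3)*sqrt(3)*z/2) + C2*cos(2^(1/3)*sqrt(3)*z/2))*exp(2^(1/3)*z/2)


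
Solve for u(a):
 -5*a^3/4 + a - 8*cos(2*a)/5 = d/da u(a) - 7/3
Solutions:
 u(a) = C1 - 5*a^4/16 + a^2/2 + 7*a/3 - 8*sin(a)*cos(a)/5


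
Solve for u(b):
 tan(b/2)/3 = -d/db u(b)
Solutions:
 u(b) = C1 + 2*log(cos(b/2))/3


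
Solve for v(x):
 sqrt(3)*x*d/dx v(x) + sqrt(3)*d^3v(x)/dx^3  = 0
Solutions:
 v(x) = C1 + Integral(C2*airyai(-x) + C3*airybi(-x), x)


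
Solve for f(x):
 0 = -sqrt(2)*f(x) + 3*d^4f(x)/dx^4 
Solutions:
 f(x) = C1*exp(-2^(1/8)*3^(3/4)*x/3) + C2*exp(2^(1/8)*3^(3/4)*x/3) + C3*sin(2^(1/8)*3^(3/4)*x/3) + C4*cos(2^(1/8)*3^(3/4)*x/3)


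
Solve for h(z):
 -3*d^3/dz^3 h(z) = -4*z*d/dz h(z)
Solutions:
 h(z) = C1 + Integral(C2*airyai(6^(2/3)*z/3) + C3*airybi(6^(2/3)*z/3), z)


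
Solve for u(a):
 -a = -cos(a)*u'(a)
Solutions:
 u(a) = C1 + Integral(a/cos(a), a)


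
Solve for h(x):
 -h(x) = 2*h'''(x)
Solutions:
 h(x) = C3*exp(-2^(2/3)*x/2) + (C1*sin(2^(2/3)*sqrt(3)*x/4) + C2*cos(2^(2/3)*sqrt(3)*x/4))*exp(2^(2/3)*x/4)


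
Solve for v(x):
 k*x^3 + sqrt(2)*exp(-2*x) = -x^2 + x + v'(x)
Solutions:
 v(x) = C1 + k*x^4/4 + x^3/3 - x^2/2 - sqrt(2)*exp(-2*x)/2


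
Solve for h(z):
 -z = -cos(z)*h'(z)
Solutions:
 h(z) = C1 + Integral(z/cos(z), z)


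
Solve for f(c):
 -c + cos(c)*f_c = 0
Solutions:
 f(c) = C1 + Integral(c/cos(c), c)


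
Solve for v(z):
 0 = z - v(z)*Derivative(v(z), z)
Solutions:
 v(z) = -sqrt(C1 + z^2)
 v(z) = sqrt(C1 + z^2)


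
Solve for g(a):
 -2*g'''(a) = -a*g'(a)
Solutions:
 g(a) = C1 + Integral(C2*airyai(2^(2/3)*a/2) + C3*airybi(2^(2/3)*a/2), a)


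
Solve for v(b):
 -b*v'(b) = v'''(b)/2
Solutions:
 v(b) = C1 + Integral(C2*airyai(-2^(1/3)*b) + C3*airybi(-2^(1/3)*b), b)


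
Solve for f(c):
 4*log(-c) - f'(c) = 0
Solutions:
 f(c) = C1 + 4*c*log(-c) - 4*c


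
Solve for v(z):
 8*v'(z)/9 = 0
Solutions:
 v(z) = C1


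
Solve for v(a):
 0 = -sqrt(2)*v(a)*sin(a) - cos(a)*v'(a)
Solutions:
 v(a) = C1*cos(a)^(sqrt(2))


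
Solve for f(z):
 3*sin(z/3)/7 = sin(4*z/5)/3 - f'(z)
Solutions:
 f(z) = C1 + 9*cos(z/3)/7 - 5*cos(4*z/5)/12


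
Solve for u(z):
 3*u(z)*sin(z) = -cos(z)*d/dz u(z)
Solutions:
 u(z) = C1*cos(z)^3


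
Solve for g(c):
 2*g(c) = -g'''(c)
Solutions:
 g(c) = C3*exp(-2^(1/3)*c) + (C1*sin(2^(1/3)*sqrt(3)*c/2) + C2*cos(2^(1/3)*sqrt(3)*c/2))*exp(2^(1/3)*c/2)


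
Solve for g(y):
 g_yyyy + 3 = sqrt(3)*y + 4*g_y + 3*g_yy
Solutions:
 g(y) = C1 + C2*exp(-y*((sqrt(3) + 2)^(-1/3) + (sqrt(3) + 2)^(1/3))/2)*sin(sqrt(3)*y*(-(sqrt(3) + 2)^(1/3) + (sqrt(3) + 2)^(-1/3))/2) + C3*exp(-y*((sqrt(3) + 2)^(-1/3) + (sqrt(3) + 2)^(1/3))/2)*cos(sqrt(3)*y*(-(sqrt(3) + 2)^(1/3) + (sqrt(3) + 2)^(-1/3))/2) + C4*exp(y*((sqrt(3) + 2)^(-1/3) + (sqrt(3) + 2)^(1/3))) - sqrt(3)*y^2/8 + 3*sqrt(3)*y/16 + 3*y/4


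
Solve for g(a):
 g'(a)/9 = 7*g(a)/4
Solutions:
 g(a) = C1*exp(63*a/4)


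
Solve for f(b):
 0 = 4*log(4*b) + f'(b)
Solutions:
 f(b) = C1 - 4*b*log(b) - b*log(256) + 4*b


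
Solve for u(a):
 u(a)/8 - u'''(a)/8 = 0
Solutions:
 u(a) = C3*exp(a) + (C1*sin(sqrt(3)*a/2) + C2*cos(sqrt(3)*a/2))*exp(-a/2)


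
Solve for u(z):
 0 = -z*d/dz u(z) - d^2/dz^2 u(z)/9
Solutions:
 u(z) = C1 + C2*erf(3*sqrt(2)*z/2)


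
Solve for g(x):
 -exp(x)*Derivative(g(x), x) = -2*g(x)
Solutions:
 g(x) = C1*exp(-2*exp(-x))


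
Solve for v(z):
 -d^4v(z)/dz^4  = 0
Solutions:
 v(z) = C1 + C2*z + C3*z^2 + C4*z^3


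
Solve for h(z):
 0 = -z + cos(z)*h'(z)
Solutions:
 h(z) = C1 + Integral(z/cos(z), z)


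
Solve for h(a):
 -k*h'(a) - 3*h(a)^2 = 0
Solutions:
 h(a) = k/(C1*k + 3*a)


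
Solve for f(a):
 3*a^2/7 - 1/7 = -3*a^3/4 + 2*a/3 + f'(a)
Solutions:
 f(a) = C1 + 3*a^4/16 + a^3/7 - a^2/3 - a/7


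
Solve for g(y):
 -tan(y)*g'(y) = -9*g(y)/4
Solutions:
 g(y) = C1*sin(y)^(9/4)


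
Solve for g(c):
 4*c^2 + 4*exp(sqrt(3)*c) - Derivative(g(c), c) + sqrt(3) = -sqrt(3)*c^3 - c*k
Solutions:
 g(c) = C1 + sqrt(3)*c^4/4 + 4*c^3/3 + c^2*k/2 + sqrt(3)*c + 4*sqrt(3)*exp(sqrt(3)*c)/3


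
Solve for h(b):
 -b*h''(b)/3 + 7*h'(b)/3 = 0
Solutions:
 h(b) = C1 + C2*b^8


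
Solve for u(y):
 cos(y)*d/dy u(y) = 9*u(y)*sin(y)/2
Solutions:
 u(y) = C1/cos(y)^(9/2)


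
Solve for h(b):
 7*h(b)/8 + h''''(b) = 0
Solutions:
 h(b) = (C1*sin(2^(3/4)*7^(1/4)*b/4) + C2*cos(2^(3/4)*7^(1/4)*b/4))*exp(-2^(3/4)*7^(1/4)*b/4) + (C3*sin(2^(3/4)*7^(1/4)*b/4) + C4*cos(2^(3/4)*7^(1/4)*b/4))*exp(2^(3/4)*7^(1/4)*b/4)


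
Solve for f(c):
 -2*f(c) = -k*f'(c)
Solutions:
 f(c) = C1*exp(2*c/k)


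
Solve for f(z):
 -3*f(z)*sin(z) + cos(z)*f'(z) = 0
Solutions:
 f(z) = C1/cos(z)^3


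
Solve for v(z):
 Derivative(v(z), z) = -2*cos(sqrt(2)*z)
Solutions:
 v(z) = C1 - sqrt(2)*sin(sqrt(2)*z)


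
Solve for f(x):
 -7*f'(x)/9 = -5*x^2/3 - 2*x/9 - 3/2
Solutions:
 f(x) = C1 + 5*x^3/7 + x^2/7 + 27*x/14


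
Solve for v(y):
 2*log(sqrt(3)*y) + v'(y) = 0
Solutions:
 v(y) = C1 - 2*y*log(y) - y*log(3) + 2*y


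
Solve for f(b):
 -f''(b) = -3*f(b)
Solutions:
 f(b) = C1*exp(-sqrt(3)*b) + C2*exp(sqrt(3)*b)


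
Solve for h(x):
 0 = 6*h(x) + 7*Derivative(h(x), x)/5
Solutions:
 h(x) = C1*exp(-30*x/7)


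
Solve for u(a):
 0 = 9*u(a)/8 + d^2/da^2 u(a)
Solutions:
 u(a) = C1*sin(3*sqrt(2)*a/4) + C2*cos(3*sqrt(2)*a/4)


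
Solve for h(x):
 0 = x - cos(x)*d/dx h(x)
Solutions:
 h(x) = C1 + Integral(x/cos(x), x)


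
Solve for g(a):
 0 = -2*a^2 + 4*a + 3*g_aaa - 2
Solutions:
 g(a) = C1 + C2*a + C3*a^2 + a^5/90 - a^4/18 + a^3/9


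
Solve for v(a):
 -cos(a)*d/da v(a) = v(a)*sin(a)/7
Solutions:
 v(a) = C1*cos(a)^(1/7)


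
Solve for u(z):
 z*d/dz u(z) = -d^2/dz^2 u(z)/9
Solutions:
 u(z) = C1 + C2*erf(3*sqrt(2)*z/2)


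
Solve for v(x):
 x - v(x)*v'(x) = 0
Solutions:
 v(x) = -sqrt(C1 + x^2)
 v(x) = sqrt(C1 + x^2)


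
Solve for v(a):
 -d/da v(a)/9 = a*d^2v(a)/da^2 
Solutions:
 v(a) = C1 + C2*a^(8/9)


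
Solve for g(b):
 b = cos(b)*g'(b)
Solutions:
 g(b) = C1 + Integral(b/cos(b), b)


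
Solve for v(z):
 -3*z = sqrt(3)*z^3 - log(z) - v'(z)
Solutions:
 v(z) = C1 + sqrt(3)*z^4/4 + 3*z^2/2 - z*log(z) + z


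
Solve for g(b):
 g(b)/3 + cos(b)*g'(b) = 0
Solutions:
 g(b) = C1*(sin(b) - 1)^(1/6)/(sin(b) + 1)^(1/6)


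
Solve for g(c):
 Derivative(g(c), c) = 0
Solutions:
 g(c) = C1


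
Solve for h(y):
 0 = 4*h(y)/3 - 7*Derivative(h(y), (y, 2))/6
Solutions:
 h(y) = C1*exp(-2*sqrt(14)*y/7) + C2*exp(2*sqrt(14)*y/7)


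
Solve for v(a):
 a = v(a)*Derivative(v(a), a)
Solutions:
 v(a) = -sqrt(C1 + a^2)
 v(a) = sqrt(C1 + a^2)


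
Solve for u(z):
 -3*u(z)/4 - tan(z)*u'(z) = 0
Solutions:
 u(z) = C1/sin(z)^(3/4)


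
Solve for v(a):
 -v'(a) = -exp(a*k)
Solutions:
 v(a) = C1 + exp(a*k)/k


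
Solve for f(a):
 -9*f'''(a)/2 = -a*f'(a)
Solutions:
 f(a) = C1 + Integral(C2*airyai(6^(1/3)*a/3) + C3*airybi(6^(1/3)*a/3), a)


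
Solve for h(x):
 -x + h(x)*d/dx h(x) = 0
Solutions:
 h(x) = -sqrt(C1 + x^2)
 h(x) = sqrt(C1 + x^2)


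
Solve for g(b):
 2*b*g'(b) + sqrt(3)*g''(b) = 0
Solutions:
 g(b) = C1 + C2*erf(3^(3/4)*b/3)


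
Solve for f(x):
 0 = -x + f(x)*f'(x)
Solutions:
 f(x) = -sqrt(C1 + x^2)
 f(x) = sqrt(C1 + x^2)


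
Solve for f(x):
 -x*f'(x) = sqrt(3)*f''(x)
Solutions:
 f(x) = C1 + C2*erf(sqrt(2)*3^(3/4)*x/6)


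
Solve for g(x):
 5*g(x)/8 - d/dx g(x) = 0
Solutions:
 g(x) = C1*exp(5*x/8)


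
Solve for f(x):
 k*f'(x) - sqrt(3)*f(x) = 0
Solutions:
 f(x) = C1*exp(sqrt(3)*x/k)


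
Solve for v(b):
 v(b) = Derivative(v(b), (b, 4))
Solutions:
 v(b) = C1*exp(-b) + C2*exp(b) + C3*sin(b) + C4*cos(b)


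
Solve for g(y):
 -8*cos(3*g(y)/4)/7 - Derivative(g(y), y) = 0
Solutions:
 8*y/7 - 2*log(sin(3*g(y)/4) - 1)/3 + 2*log(sin(3*g(y)/4) + 1)/3 = C1


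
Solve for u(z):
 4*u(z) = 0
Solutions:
 u(z) = 0


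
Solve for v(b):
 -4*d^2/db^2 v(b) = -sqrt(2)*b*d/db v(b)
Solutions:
 v(b) = C1 + C2*erfi(2^(3/4)*b/4)


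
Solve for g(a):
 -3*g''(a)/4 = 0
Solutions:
 g(a) = C1 + C2*a


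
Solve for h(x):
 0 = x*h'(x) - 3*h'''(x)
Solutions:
 h(x) = C1 + Integral(C2*airyai(3^(2/3)*x/3) + C3*airybi(3^(2/3)*x/3), x)


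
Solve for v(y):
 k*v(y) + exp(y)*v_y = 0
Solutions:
 v(y) = C1*exp(k*exp(-y))


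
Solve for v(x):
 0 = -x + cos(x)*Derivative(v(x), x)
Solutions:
 v(x) = C1 + Integral(x/cos(x), x)


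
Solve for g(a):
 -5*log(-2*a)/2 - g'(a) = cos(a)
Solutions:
 g(a) = C1 - 5*a*log(-a)/2 - 5*a*log(2)/2 + 5*a/2 - sin(a)


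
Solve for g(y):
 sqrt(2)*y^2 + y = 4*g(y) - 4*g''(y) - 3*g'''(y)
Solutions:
 g(y) = C1*exp(-y*(8*2^(2/3)/(9*sqrt(537) + 211)^(1/3) + 8 + 2^(1/3)*(9*sqrt(537) + 211)^(1/3))/18)*sin(2^(1/3)*sqrt(3)*y*(-(9*sqrt(537) + 211)^(1/3) + 8*2^(1/3)/(9*sqrt(537) + 211)^(1/3))/18) + C2*exp(-y*(8*2^(2/3)/(9*sqrt(537) + 211)^(1/3) + 8 + 2^(1/3)*(9*sqrt(537) + 211)^(1/3))/18)*cos(2^(1/3)*sqrt(3)*y*(-(9*sqrt(537) + 211)^(1/3) + 8*2^(1/3)/(9*sqrt(537) + 211)^(1/3))/18) + C3*exp(y*(-4 + 8*2^(2/3)/(9*sqrt(537) + 211)^(1/3) + 2^(1/3)*(9*sqrt(537) + 211)^(1/3))/9) + sqrt(2)*y^2/4 + y/4 + sqrt(2)/2


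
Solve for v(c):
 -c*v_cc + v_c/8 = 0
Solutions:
 v(c) = C1 + C2*c^(9/8)


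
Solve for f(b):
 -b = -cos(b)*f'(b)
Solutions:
 f(b) = C1 + Integral(b/cos(b), b)


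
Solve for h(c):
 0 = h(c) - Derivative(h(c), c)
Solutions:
 h(c) = C1*exp(c)


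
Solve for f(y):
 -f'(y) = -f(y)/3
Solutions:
 f(y) = C1*exp(y/3)


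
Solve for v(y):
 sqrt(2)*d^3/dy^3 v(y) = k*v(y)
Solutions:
 v(y) = C1*exp(2^(5/6)*k^(1/3)*y/2) + C2*exp(2^(5/6)*k^(1/3)*y*(-1 + sqrt(3)*I)/4) + C3*exp(-2^(5/6)*k^(1/3)*y*(1 + sqrt(3)*I)/4)


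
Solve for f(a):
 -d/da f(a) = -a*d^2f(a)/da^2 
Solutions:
 f(a) = C1 + C2*a^2


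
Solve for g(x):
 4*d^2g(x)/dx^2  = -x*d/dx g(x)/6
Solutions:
 g(x) = C1 + C2*erf(sqrt(3)*x/12)


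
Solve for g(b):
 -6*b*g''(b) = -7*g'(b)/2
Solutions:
 g(b) = C1 + C2*b^(19/12)


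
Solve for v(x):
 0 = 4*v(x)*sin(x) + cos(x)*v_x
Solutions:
 v(x) = C1*cos(x)^4


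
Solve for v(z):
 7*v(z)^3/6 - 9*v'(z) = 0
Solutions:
 v(z) = -3*sqrt(3)*sqrt(-1/(C1 + 7*z))
 v(z) = 3*sqrt(3)*sqrt(-1/(C1 + 7*z))


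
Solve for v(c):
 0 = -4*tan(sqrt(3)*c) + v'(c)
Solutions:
 v(c) = C1 - 4*sqrt(3)*log(cos(sqrt(3)*c))/3


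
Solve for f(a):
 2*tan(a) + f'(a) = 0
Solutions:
 f(a) = C1 + 2*log(cos(a))


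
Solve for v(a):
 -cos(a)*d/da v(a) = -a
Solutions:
 v(a) = C1 + Integral(a/cos(a), a)


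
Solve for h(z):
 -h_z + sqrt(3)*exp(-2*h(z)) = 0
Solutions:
 h(z) = log(-sqrt(C1 + 2*sqrt(3)*z))
 h(z) = log(C1 + 2*sqrt(3)*z)/2


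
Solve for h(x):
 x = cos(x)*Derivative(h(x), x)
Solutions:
 h(x) = C1 + Integral(x/cos(x), x)


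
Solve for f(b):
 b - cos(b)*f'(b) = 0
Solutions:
 f(b) = C1 + Integral(b/cos(b), b)


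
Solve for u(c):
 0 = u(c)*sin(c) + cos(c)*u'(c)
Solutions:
 u(c) = C1*cos(c)


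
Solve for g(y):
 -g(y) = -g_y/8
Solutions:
 g(y) = C1*exp(8*y)


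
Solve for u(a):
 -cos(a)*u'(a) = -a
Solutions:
 u(a) = C1 + Integral(a/cos(a), a)


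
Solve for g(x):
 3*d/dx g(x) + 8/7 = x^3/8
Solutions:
 g(x) = C1 + x^4/96 - 8*x/21


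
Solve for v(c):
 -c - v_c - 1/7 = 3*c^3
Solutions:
 v(c) = C1 - 3*c^4/4 - c^2/2 - c/7


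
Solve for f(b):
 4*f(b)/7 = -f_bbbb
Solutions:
 f(b) = (C1*sin(7^(3/4)*b/7) + C2*cos(7^(3/4)*b/7))*exp(-7^(3/4)*b/7) + (C3*sin(7^(3/4)*b/7) + C4*cos(7^(3/4)*b/7))*exp(7^(3/4)*b/7)


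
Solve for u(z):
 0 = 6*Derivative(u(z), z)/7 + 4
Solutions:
 u(z) = C1 - 14*z/3


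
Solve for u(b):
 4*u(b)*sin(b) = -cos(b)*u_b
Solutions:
 u(b) = C1*cos(b)^4


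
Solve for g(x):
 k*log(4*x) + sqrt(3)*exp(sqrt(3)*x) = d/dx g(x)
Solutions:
 g(x) = C1 + k*x*log(x) + k*x*(-1 + 2*log(2)) + exp(sqrt(3)*x)


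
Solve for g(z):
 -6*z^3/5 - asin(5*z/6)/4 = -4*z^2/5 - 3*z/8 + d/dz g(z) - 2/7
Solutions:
 g(z) = C1 - 3*z^4/10 + 4*z^3/15 + 3*z^2/16 - z*asin(5*z/6)/4 + 2*z/7 - sqrt(36 - 25*z^2)/20


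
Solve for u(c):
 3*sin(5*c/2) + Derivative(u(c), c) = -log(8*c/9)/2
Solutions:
 u(c) = C1 - c*log(c)/2 - 3*c*log(2)/2 + c/2 + c*log(3) + 6*cos(5*c/2)/5


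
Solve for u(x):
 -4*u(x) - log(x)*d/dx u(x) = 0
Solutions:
 u(x) = C1*exp(-4*li(x))


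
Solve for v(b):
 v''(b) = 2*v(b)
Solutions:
 v(b) = C1*exp(-sqrt(2)*b) + C2*exp(sqrt(2)*b)


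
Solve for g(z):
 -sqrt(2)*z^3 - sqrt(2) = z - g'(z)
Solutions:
 g(z) = C1 + sqrt(2)*z^4/4 + z^2/2 + sqrt(2)*z


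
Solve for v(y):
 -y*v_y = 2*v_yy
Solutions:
 v(y) = C1 + C2*erf(y/2)


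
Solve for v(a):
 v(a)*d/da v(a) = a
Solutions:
 v(a) = -sqrt(C1 + a^2)
 v(a) = sqrt(C1 + a^2)


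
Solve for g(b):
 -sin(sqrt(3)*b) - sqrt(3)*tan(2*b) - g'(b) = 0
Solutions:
 g(b) = C1 + sqrt(3)*log(cos(2*b))/2 + sqrt(3)*cos(sqrt(3)*b)/3


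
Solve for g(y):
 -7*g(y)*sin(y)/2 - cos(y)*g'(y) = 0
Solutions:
 g(y) = C1*cos(y)^(7/2)


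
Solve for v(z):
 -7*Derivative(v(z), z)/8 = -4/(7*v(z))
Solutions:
 v(z) = -sqrt(C1 + 64*z)/7
 v(z) = sqrt(C1 + 64*z)/7


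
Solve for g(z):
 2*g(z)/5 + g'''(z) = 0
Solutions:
 g(z) = C3*exp(-2^(1/3)*5^(2/3)*z/5) + (C1*sin(2^(1/3)*sqrt(3)*5^(2/3)*z/10) + C2*cos(2^(1/3)*sqrt(3)*5^(2/3)*z/10))*exp(2^(1/3)*5^(2/3)*z/10)


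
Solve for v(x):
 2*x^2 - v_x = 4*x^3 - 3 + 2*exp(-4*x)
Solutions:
 v(x) = C1 - x^4 + 2*x^3/3 + 3*x + exp(-4*x)/2


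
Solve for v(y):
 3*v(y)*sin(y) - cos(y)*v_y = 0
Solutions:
 v(y) = C1/cos(y)^3


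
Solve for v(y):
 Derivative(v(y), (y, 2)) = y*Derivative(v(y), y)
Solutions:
 v(y) = C1 + C2*erfi(sqrt(2)*y/2)


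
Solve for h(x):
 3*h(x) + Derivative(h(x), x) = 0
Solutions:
 h(x) = C1*exp(-3*x)


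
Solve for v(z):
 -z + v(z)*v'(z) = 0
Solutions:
 v(z) = -sqrt(C1 + z^2)
 v(z) = sqrt(C1 + z^2)


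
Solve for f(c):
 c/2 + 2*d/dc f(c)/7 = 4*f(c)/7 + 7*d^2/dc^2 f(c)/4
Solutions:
 f(c) = 7*c/8 + (C1*sin(16*sqrt(3)*c/49) + C2*cos(16*sqrt(3)*c/49))*exp(4*c/49) + 7/16


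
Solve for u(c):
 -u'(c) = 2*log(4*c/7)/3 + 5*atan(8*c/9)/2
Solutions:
 u(c) = C1 - 2*c*log(c)/3 - 5*c*atan(8*c/9)/2 - 4*c*log(2)/3 + 2*c/3 + 2*c*log(7)/3 + 45*log(64*c^2 + 81)/32


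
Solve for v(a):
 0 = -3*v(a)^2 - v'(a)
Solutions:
 v(a) = 1/(C1 + 3*a)


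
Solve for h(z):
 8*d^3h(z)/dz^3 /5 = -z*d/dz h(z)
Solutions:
 h(z) = C1 + Integral(C2*airyai(-5^(1/3)*z/2) + C3*airybi(-5^(1/3)*z/2), z)


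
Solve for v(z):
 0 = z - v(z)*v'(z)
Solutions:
 v(z) = -sqrt(C1 + z^2)
 v(z) = sqrt(C1 + z^2)


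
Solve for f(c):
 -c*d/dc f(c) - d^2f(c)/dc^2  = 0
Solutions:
 f(c) = C1 + C2*erf(sqrt(2)*c/2)


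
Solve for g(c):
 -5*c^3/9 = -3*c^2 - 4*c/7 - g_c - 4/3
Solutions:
 g(c) = C1 + 5*c^4/36 - c^3 - 2*c^2/7 - 4*c/3


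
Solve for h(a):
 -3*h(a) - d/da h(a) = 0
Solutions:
 h(a) = C1*exp(-3*a)


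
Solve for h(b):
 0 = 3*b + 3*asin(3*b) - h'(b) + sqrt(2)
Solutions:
 h(b) = C1 + 3*b^2/2 + 3*b*asin(3*b) + sqrt(2)*b + sqrt(1 - 9*b^2)


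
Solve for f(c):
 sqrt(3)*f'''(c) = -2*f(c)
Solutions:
 f(c) = C3*exp(-2^(1/3)*3^(5/6)*c/3) + (C1*sin(6^(1/3)*c/2) + C2*cos(6^(1/3)*c/2))*exp(2^(1/3)*3^(5/6)*c/6)


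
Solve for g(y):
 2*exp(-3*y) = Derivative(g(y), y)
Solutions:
 g(y) = C1 - 2*exp(-3*y)/3


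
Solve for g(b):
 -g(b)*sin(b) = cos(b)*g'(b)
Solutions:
 g(b) = C1*cos(b)


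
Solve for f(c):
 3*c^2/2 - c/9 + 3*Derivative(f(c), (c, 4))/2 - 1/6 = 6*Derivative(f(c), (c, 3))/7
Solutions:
 f(c) = C1 + C2*c + C3*c^2 + C4*exp(4*c/7) + 7*c^5/240 + 1295*c^4/5184 + 8897*c^3/5184


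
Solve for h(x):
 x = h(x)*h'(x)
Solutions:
 h(x) = -sqrt(C1 + x^2)
 h(x) = sqrt(C1 + x^2)


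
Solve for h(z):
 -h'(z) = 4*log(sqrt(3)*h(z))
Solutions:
 Integral(1/(2*log(_y) + log(3)), (_y, h(z)))/2 = C1 - z


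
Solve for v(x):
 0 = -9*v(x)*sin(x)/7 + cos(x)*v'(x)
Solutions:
 v(x) = C1/cos(x)^(9/7)


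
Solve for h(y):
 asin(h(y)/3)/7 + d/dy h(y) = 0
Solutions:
 Integral(1/asin(_y/3), (_y, h(y))) = C1 - y/7


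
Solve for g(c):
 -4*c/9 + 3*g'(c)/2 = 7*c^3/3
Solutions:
 g(c) = C1 + 7*c^4/18 + 4*c^2/27


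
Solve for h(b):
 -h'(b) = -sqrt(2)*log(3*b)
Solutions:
 h(b) = C1 + sqrt(2)*b*log(b) - sqrt(2)*b + sqrt(2)*b*log(3)


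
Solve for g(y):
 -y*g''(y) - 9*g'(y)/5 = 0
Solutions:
 g(y) = C1 + C2/y^(4/5)


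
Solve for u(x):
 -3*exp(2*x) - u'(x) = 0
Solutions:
 u(x) = C1 - 3*exp(2*x)/2


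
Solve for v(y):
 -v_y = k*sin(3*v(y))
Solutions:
 v(y) = -acos((-C1 - exp(6*k*y))/(C1 - exp(6*k*y)))/3 + 2*pi/3
 v(y) = acos((-C1 - exp(6*k*y))/(C1 - exp(6*k*y)))/3


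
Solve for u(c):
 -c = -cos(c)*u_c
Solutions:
 u(c) = C1 + Integral(c/cos(c), c)


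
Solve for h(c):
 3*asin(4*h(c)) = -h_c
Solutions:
 Integral(1/asin(4*_y), (_y, h(c))) = C1 - 3*c


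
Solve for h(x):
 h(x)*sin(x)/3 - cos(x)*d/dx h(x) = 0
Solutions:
 h(x) = C1/cos(x)^(1/3)


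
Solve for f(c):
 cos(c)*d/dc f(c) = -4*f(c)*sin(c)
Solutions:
 f(c) = C1*cos(c)^4


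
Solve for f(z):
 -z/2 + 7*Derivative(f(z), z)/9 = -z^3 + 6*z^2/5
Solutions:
 f(z) = C1 - 9*z^4/28 + 18*z^3/35 + 9*z^2/28


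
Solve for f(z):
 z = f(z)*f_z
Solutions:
 f(z) = -sqrt(C1 + z^2)
 f(z) = sqrt(C1 + z^2)


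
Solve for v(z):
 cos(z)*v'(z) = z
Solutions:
 v(z) = C1 + Integral(z/cos(z), z)


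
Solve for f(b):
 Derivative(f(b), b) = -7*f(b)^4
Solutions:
 f(b) = (-3^(2/3) - 3*3^(1/6)*I)*(1/(C1 + 7*b))^(1/3)/6
 f(b) = (-3^(2/3) + 3*3^(1/6)*I)*(1/(C1 + 7*b))^(1/3)/6
 f(b) = (1/(C1 + 21*b))^(1/3)


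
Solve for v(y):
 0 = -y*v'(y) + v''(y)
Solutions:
 v(y) = C1 + C2*erfi(sqrt(2)*y/2)


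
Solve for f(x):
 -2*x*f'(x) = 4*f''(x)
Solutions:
 f(x) = C1 + C2*erf(x/2)


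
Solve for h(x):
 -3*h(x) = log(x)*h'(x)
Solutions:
 h(x) = C1*exp(-3*li(x))


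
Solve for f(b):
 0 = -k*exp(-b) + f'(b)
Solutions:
 f(b) = C1 - k*exp(-b)


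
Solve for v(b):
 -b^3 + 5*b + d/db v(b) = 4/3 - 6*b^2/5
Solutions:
 v(b) = C1 + b^4/4 - 2*b^3/5 - 5*b^2/2 + 4*b/3


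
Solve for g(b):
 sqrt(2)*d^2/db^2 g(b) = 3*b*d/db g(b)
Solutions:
 g(b) = C1 + C2*erfi(2^(1/4)*sqrt(3)*b/2)


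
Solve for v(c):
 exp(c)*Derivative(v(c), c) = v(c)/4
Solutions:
 v(c) = C1*exp(-exp(-c)/4)


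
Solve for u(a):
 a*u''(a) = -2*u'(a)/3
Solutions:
 u(a) = C1 + C2*a^(1/3)


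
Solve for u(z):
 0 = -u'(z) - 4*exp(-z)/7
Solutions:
 u(z) = C1 + 4*exp(-z)/7


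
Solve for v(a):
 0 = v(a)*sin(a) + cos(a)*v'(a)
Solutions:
 v(a) = C1*cos(a)


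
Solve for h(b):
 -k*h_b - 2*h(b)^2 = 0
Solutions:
 h(b) = k/(C1*k + 2*b)


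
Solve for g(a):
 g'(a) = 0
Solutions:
 g(a) = C1


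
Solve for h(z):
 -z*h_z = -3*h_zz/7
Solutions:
 h(z) = C1 + C2*erfi(sqrt(42)*z/6)


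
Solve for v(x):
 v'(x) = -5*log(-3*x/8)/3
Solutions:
 v(x) = C1 - 5*x*log(-x)/3 + x*(-5*log(3)/3 + 5/3 + 5*log(2))


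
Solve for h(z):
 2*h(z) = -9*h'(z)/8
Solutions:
 h(z) = C1*exp(-16*z/9)


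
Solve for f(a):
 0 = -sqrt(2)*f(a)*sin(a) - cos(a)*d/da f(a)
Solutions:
 f(a) = C1*cos(a)^(sqrt(2))


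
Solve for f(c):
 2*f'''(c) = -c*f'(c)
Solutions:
 f(c) = C1 + Integral(C2*airyai(-2^(2/3)*c/2) + C3*airybi(-2^(2/3)*c/2), c)


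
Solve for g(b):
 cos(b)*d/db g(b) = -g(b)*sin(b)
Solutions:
 g(b) = C1*cos(b)


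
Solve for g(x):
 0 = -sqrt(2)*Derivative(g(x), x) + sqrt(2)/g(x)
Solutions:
 g(x) = -sqrt(C1 + 2*x)
 g(x) = sqrt(C1 + 2*x)


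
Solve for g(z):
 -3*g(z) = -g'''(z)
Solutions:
 g(z) = C3*exp(3^(1/3)*z) + (C1*sin(3^(5/6)*z/2) + C2*cos(3^(5/6)*z/2))*exp(-3^(1/3)*z/2)


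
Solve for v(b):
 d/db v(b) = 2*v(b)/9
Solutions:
 v(b) = C1*exp(2*b/9)


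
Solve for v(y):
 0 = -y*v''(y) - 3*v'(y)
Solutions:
 v(y) = C1 + C2/y^2


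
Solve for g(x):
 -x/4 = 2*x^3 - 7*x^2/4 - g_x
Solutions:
 g(x) = C1 + x^4/2 - 7*x^3/12 + x^2/8


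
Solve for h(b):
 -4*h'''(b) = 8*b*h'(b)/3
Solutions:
 h(b) = C1 + Integral(C2*airyai(-2^(1/3)*3^(2/3)*b/3) + C3*airybi(-2^(1/3)*3^(2/3)*b/3), b)


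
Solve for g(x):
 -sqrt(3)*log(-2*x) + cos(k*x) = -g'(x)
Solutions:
 g(x) = C1 + sqrt(3)*x*(log(-x) - 1) + sqrt(3)*x*log(2) - Piecewise((sin(k*x)/k, Ne(k, 0)), (x, True))


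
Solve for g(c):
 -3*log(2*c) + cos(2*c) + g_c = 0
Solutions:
 g(c) = C1 + 3*c*log(c) - 3*c + 3*c*log(2) - sin(2*c)/2


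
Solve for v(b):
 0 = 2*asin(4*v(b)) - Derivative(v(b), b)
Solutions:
 Integral(1/asin(4*_y), (_y, v(b))) = C1 + 2*b


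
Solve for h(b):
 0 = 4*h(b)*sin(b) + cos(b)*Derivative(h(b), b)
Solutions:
 h(b) = C1*cos(b)^4


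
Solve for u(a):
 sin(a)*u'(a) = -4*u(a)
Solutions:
 u(a) = C1*(cos(a)^2 + 2*cos(a) + 1)/(cos(a)^2 - 2*cos(a) + 1)


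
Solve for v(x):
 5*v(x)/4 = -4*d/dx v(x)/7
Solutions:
 v(x) = C1*exp(-35*x/16)


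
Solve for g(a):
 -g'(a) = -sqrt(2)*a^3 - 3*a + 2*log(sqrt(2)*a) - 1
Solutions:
 g(a) = C1 + sqrt(2)*a^4/4 + 3*a^2/2 - 2*a*log(a) - a*log(2) + 3*a


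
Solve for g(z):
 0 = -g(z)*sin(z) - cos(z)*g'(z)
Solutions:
 g(z) = C1*cos(z)


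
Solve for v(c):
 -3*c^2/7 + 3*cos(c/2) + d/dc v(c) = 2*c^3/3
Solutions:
 v(c) = C1 + c^4/6 + c^3/7 - 6*sin(c/2)


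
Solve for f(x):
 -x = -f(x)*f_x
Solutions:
 f(x) = -sqrt(C1 + x^2)
 f(x) = sqrt(C1 + x^2)


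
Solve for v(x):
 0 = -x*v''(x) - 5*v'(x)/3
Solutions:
 v(x) = C1 + C2/x^(2/3)


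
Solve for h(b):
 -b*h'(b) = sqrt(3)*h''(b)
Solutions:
 h(b) = C1 + C2*erf(sqrt(2)*3^(3/4)*b/6)


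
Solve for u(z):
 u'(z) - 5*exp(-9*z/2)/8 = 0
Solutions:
 u(z) = C1 - 5*exp(-9*z/2)/36


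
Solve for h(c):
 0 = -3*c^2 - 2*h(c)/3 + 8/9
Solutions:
 h(c) = 4/3 - 9*c^2/2


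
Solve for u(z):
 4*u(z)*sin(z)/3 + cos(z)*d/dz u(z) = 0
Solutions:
 u(z) = C1*cos(z)^(4/3)


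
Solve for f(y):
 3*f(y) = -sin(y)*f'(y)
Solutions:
 f(y) = C1*(cos(y) + 1)^(3/2)/(cos(y) - 1)^(3/2)


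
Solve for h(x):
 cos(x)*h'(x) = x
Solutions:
 h(x) = C1 + Integral(x/cos(x), x)


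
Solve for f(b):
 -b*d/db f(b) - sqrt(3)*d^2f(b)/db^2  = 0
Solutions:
 f(b) = C1 + C2*erf(sqrt(2)*3^(3/4)*b/6)


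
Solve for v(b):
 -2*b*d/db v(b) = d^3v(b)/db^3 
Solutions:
 v(b) = C1 + Integral(C2*airyai(-2^(1/3)*b) + C3*airybi(-2^(1/3)*b), b)


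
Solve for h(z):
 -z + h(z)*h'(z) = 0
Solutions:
 h(z) = -sqrt(C1 + z^2)
 h(z) = sqrt(C1 + z^2)


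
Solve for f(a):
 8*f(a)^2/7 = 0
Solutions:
 f(a) = 0


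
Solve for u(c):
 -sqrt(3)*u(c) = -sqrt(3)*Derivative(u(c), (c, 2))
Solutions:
 u(c) = C1*exp(-c) + C2*exp(c)


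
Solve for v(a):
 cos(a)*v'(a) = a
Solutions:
 v(a) = C1 + Integral(a/cos(a), a)


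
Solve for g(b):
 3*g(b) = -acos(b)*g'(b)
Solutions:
 g(b) = C1*exp(-3*Integral(1/acos(b), b))


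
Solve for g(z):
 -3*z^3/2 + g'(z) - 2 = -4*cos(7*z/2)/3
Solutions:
 g(z) = C1 + 3*z^4/8 + 2*z - 8*sin(7*z/2)/21


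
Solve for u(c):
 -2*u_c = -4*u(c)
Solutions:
 u(c) = C1*exp(2*c)


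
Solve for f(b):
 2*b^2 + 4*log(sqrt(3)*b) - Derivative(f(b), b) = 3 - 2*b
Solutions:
 f(b) = C1 + 2*b^3/3 + b^2 + 4*b*log(b) - 7*b + b*log(9)


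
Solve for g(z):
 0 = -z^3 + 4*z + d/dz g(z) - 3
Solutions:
 g(z) = C1 + z^4/4 - 2*z^2 + 3*z


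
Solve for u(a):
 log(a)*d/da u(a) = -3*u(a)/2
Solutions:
 u(a) = C1*exp(-3*li(a)/2)


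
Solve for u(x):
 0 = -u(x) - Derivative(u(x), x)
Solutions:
 u(x) = C1*exp(-x)


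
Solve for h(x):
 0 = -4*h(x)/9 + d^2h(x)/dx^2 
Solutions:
 h(x) = C1*exp(-2*x/3) + C2*exp(2*x/3)


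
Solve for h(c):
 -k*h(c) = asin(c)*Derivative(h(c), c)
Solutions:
 h(c) = C1*exp(-k*Integral(1/asin(c), c))


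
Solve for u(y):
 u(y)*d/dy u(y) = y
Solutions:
 u(y) = -sqrt(C1 + y^2)
 u(y) = sqrt(C1 + y^2)


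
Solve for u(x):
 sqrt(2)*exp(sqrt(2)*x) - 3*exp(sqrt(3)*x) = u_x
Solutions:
 u(x) = C1 + exp(sqrt(2)*x) - sqrt(3)*exp(sqrt(3)*x)


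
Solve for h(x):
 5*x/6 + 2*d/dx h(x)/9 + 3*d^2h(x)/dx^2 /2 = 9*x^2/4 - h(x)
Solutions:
 h(x) = 9*x^2/4 - 11*x/6 + (C1*sin(sqrt(482)*x/27) + C2*cos(sqrt(482)*x/27))*exp(-2*x/27) - 685/108


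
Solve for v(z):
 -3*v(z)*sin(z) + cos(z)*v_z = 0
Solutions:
 v(z) = C1/cos(z)^3


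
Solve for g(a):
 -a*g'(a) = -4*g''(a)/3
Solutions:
 g(a) = C1 + C2*erfi(sqrt(6)*a/4)


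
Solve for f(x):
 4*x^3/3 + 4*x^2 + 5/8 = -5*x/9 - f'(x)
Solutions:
 f(x) = C1 - x^4/3 - 4*x^3/3 - 5*x^2/18 - 5*x/8


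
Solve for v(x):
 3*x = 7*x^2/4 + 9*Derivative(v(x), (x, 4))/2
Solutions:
 v(x) = C1 + C2*x + C3*x^2 + C4*x^3 - 7*x^6/6480 + x^5/180


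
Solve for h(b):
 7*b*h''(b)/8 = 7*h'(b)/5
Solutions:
 h(b) = C1 + C2*b^(13/5)


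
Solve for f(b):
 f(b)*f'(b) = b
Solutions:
 f(b) = -sqrt(C1 + b^2)
 f(b) = sqrt(C1 + b^2)


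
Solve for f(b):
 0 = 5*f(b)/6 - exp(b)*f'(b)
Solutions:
 f(b) = C1*exp(-5*exp(-b)/6)


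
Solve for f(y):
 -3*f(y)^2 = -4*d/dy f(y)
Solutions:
 f(y) = -4/(C1 + 3*y)


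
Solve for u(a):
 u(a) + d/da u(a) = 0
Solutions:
 u(a) = C1*exp(-a)


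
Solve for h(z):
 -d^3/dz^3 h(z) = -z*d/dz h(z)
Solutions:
 h(z) = C1 + Integral(C2*airyai(z) + C3*airybi(z), z)


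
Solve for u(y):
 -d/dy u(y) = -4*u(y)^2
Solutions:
 u(y) = -1/(C1 + 4*y)


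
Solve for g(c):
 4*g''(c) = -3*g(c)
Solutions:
 g(c) = C1*sin(sqrt(3)*c/2) + C2*cos(sqrt(3)*c/2)


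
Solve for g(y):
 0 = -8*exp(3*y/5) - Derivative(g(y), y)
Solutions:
 g(y) = C1 - 40*exp(3*y/5)/3


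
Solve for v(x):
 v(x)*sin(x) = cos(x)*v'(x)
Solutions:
 v(x) = C1/cos(x)


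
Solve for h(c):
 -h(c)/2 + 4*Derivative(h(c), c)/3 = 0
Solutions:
 h(c) = C1*exp(3*c/8)


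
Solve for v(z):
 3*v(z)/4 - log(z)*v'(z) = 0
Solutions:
 v(z) = C1*exp(3*li(z)/4)


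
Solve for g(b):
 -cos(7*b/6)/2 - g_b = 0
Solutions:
 g(b) = C1 - 3*sin(7*b/6)/7


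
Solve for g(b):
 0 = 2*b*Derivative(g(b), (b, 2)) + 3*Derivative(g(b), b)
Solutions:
 g(b) = C1 + C2/sqrt(b)


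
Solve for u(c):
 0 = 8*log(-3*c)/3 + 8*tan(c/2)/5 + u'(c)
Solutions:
 u(c) = C1 - 8*c*log(-c)/3 - 8*c*log(3)/3 + 8*c/3 + 16*log(cos(c/2))/5


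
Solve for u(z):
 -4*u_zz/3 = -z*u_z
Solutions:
 u(z) = C1 + C2*erfi(sqrt(6)*z/4)


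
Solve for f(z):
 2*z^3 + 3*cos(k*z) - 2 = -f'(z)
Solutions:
 f(z) = C1 - z^4/2 + 2*z - 3*sin(k*z)/k


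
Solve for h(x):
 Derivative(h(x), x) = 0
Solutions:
 h(x) = C1


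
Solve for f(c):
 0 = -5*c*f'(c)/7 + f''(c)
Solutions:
 f(c) = C1 + C2*erfi(sqrt(70)*c/14)


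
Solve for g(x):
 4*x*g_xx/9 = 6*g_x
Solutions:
 g(x) = C1 + C2*x^(29/2)


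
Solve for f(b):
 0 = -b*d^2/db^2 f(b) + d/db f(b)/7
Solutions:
 f(b) = C1 + C2*b^(8/7)


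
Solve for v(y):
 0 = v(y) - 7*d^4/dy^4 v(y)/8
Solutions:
 v(y) = C1*exp(-14^(3/4)*y/7) + C2*exp(14^(3/4)*y/7) + C3*sin(14^(3/4)*y/7) + C4*cos(14^(3/4)*y/7)


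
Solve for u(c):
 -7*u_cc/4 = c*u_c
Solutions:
 u(c) = C1 + C2*erf(sqrt(14)*c/7)


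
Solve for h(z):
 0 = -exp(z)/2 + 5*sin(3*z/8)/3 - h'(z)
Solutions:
 h(z) = C1 - exp(z)/2 - 40*cos(3*z/8)/9


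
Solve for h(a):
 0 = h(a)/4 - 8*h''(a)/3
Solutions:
 h(a) = C1*exp(-sqrt(6)*a/8) + C2*exp(sqrt(6)*a/8)


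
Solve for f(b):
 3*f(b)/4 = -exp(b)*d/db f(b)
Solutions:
 f(b) = C1*exp(3*exp(-b)/4)


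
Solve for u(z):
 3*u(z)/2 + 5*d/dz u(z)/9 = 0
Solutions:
 u(z) = C1*exp(-27*z/10)


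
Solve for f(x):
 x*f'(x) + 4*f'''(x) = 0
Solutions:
 f(x) = C1 + Integral(C2*airyai(-2^(1/3)*x/2) + C3*airybi(-2^(1/3)*x/2), x)


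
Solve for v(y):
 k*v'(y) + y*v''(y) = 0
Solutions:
 v(y) = C1 + y^(1 - re(k))*(C2*sin(log(y)*Abs(im(k))) + C3*cos(log(y)*im(k)))


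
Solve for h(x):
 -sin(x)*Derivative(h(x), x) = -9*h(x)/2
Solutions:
 h(x) = C1*(cos(x) - 1)^(1/4)*(cos(x)^2 - 2*cos(x) + 1)/((cos(x) + 1)^(1/4)*(cos(x)^2 + 2*cos(x) + 1))


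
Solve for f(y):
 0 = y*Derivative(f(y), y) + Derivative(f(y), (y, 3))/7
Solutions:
 f(y) = C1 + Integral(C2*airyai(-7^(1/3)*y) + C3*airybi(-7^(1/3)*y), y)


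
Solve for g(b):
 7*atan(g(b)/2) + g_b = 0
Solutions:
 Integral(1/atan(_y/2), (_y, g(b))) = C1 - 7*b


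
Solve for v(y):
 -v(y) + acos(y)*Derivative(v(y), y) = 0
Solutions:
 v(y) = C1*exp(Integral(1/acos(y), y))


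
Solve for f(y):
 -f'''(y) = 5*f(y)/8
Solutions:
 f(y) = C3*exp(-5^(1/3)*y/2) + (C1*sin(sqrt(3)*5^(1/3)*y/4) + C2*cos(sqrt(3)*5^(1/3)*y/4))*exp(5^(1/3)*y/4)


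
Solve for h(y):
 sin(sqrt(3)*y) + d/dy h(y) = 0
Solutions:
 h(y) = C1 + sqrt(3)*cos(sqrt(3)*y)/3


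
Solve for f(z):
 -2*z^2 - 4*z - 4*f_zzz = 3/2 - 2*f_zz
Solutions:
 f(z) = C1 + C2*z + C3*exp(z/2) + z^4/12 + z^3 + 51*z^2/8


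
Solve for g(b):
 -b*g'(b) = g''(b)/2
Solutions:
 g(b) = C1 + C2*erf(b)


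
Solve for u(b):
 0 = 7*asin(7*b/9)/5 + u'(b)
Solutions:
 u(b) = C1 - 7*b*asin(7*b/9)/5 - sqrt(81 - 49*b^2)/5


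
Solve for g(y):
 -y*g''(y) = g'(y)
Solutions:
 g(y) = C1 + C2*log(y)


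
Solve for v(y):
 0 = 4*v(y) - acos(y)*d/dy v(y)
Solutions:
 v(y) = C1*exp(4*Integral(1/acos(y), y))


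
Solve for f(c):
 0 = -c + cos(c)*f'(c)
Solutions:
 f(c) = C1 + Integral(c/cos(c), c)


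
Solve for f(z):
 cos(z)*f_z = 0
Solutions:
 f(z) = C1


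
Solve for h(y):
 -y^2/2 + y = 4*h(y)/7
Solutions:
 h(y) = 7*y*(2 - y)/8


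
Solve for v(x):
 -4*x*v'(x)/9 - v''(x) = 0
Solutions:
 v(x) = C1 + C2*erf(sqrt(2)*x/3)


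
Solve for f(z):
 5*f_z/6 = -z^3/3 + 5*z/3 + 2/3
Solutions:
 f(z) = C1 - z^4/10 + z^2 + 4*z/5


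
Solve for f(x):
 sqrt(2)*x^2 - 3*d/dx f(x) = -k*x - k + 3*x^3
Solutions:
 f(x) = C1 + k*x^2/6 + k*x/3 - x^4/4 + sqrt(2)*x^3/9


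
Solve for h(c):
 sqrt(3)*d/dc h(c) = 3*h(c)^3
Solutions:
 h(c) = -sqrt(2)*sqrt(-1/(C1 + sqrt(3)*c))/2
 h(c) = sqrt(2)*sqrt(-1/(C1 + sqrt(3)*c))/2


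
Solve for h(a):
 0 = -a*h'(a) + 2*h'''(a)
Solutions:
 h(a) = C1 + Integral(C2*airyai(2^(2/3)*a/2) + C3*airybi(2^(2/3)*a/2), a)


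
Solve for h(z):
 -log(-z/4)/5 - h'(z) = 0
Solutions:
 h(z) = C1 - z*log(-z)/5 + z*(1 + 2*log(2))/5


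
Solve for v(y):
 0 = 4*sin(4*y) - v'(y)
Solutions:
 v(y) = C1 - cos(4*y)


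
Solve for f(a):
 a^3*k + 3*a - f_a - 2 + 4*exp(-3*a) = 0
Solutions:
 f(a) = C1 + a^4*k/4 + 3*a^2/2 - 2*a - 4*exp(-3*a)/3


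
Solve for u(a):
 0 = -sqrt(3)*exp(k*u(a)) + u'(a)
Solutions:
 u(a) = Piecewise((log(-1/(C1*k + sqrt(3)*a*k))/k, Ne(k, 0)), (nan, True))
 u(a) = Piecewise((C1 + sqrt(3)*a, Eq(k, 0)), (nan, True))


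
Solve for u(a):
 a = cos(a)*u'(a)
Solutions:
 u(a) = C1 + Integral(a/cos(a), a)


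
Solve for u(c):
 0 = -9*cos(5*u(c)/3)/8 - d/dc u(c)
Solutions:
 9*c/8 - 3*log(sin(5*u(c)/3) - 1)/10 + 3*log(sin(5*u(c)/3) + 1)/10 = C1


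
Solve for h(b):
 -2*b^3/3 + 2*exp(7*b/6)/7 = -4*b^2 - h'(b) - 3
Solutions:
 h(b) = C1 + b^4/6 - 4*b^3/3 - 3*b - 12*exp(7*b/6)/49


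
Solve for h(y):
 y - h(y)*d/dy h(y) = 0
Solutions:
 h(y) = -sqrt(C1 + y^2)
 h(y) = sqrt(C1 + y^2)


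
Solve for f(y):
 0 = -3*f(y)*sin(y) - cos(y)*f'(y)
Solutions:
 f(y) = C1*cos(y)^3


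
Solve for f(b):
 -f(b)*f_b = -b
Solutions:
 f(b) = -sqrt(C1 + b^2)
 f(b) = sqrt(C1 + b^2)


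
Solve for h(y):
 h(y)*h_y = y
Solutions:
 h(y) = -sqrt(C1 + y^2)
 h(y) = sqrt(C1 + y^2)


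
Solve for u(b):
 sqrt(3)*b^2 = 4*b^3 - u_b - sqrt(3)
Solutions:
 u(b) = C1 + b^4 - sqrt(3)*b^3/3 - sqrt(3)*b


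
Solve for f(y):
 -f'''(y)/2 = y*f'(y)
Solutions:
 f(y) = C1 + Integral(C2*airyai(-2^(1/3)*y) + C3*airybi(-2^(1/3)*y), y)


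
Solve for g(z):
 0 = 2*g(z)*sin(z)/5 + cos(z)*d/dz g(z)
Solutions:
 g(z) = C1*cos(z)^(2/5)


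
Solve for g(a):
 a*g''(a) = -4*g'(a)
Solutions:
 g(a) = C1 + C2/a^3


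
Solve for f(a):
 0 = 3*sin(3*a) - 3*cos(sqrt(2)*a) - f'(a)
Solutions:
 f(a) = C1 - 3*sqrt(2)*sin(sqrt(2)*a)/2 - cos(3*a)


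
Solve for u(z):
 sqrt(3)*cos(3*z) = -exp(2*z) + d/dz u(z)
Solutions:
 u(z) = C1 + exp(2*z)/2 + sqrt(3)*sin(3*z)/3


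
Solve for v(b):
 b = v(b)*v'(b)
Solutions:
 v(b) = -sqrt(C1 + b^2)
 v(b) = sqrt(C1 + b^2)


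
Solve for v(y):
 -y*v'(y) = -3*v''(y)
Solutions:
 v(y) = C1 + C2*erfi(sqrt(6)*y/6)


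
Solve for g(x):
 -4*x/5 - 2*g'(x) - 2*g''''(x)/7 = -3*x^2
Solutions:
 g(x) = C1 + C4*exp(-7^(1/3)*x) + x^3/2 - x^2/5 + (C2*sin(sqrt(3)*7^(1/3)*x/2) + C3*cos(sqrt(3)*7^(1/3)*x/2))*exp(7^(1/3)*x/2)


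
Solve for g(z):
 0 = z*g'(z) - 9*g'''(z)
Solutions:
 g(z) = C1 + Integral(C2*airyai(3^(1/3)*z/3) + C3*airybi(3^(1/3)*z/3), z)


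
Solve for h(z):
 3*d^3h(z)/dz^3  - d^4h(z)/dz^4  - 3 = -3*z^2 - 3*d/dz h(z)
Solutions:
 h(z) = C1 + C2*exp(z*(-2^(2/3)*(sqrt(21) + 5)^(1/3)/4 - 2^(1/3)/(2*(sqrt(21) + 5)^(1/3)) + 1))*sin(2^(1/3)*sqrt(3)*z*(-2^(1/3)*(sqrt(21) + 5)^(1/3) + 2/(sqrt(21) + 5)^(1/3))/4) + C3*exp(z*(-2^(2/3)*(sqrt(21) + 5)^(1/3)/4 - 2^(1/3)/(2*(sqrt(21) + 5)^(1/3)) + 1))*cos(2^(1/3)*sqrt(3)*z*(-2^(1/3)*(sqrt(21) + 5)^(1/3) + 2/(sqrt(21) + 5)^(1/3))/4) + C4*exp(z*(2^(1/3)/(sqrt(21) + 5)^(1/3) + 1 + 2^(2/3)*(sqrt(21) + 5)^(1/3)/2)) - z^3/3 + 3*z


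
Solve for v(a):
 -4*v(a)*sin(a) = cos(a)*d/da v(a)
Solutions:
 v(a) = C1*cos(a)^4


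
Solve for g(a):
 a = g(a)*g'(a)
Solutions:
 g(a) = -sqrt(C1 + a^2)
 g(a) = sqrt(C1 + a^2)


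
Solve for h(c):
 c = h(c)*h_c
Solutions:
 h(c) = -sqrt(C1 + c^2)
 h(c) = sqrt(C1 + c^2)


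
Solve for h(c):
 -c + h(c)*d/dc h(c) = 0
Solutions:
 h(c) = -sqrt(C1 + c^2)
 h(c) = sqrt(C1 + c^2)


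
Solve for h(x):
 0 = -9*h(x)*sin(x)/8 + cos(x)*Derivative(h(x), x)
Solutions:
 h(x) = C1/cos(x)^(9/8)


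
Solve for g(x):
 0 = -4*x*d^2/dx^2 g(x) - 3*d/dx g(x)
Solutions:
 g(x) = C1 + C2*x^(1/4)


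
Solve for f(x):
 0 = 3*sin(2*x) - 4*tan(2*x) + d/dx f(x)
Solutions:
 f(x) = C1 - 2*log(cos(2*x)) + 3*cos(2*x)/2


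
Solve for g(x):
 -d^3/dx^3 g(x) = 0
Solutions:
 g(x) = C1 + C2*x + C3*x^2


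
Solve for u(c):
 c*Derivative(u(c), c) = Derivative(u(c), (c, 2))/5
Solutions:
 u(c) = C1 + C2*erfi(sqrt(10)*c/2)


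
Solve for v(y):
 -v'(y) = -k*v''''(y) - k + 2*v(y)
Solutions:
 v(y) = C1*exp(y*Piecewise((-sqrt(-(-1/k^2)^(1/3))/2 - sqrt((-1/k^2)^(1/3) - 2/(k*sqrt(-(-1/k^2)^(1/3))))/2, Eq(1/k, 0)), (-sqrt(2*(sqrt(8/(27*k^3) + 1/(256*k^4)) + 1/(16*k^2))^(1/3) - 4/(3*k*(sqrt(8/(27*k^3) + 1/(256*k^4)) + 1/(16*k^2))^(1/3)))/2 - sqrt(-2*(sqrt(8/(27*k^3) + 1/(256*k^4)) + 1/(16*k^2))^(1/3) - 2/(k*sqrt(2*(sqrt(8/(27*k^3) + 1/(256*k^4)) + 1/(16*k^2))^(1/3) - 4/(3*k*(sqrt(8/(27*k^3) + 1/(256*k^4)) + 1/(16*k^2))^(1/3)))) + 4/(3*k*(sqrt(8/(27*k^3) + 1/(256*k^4)) + 1/(16*k^2))^(1/3)))/2, True))) + C2*exp(y*Piecewise((-sqrt(-(-1/k^2)^(1/3))/2 + sqrt((-1/k^2)^(1/3) - 2/(k*sqrt(-(-1/k^2)^(1/3))))/2, Eq(1/k, 0)), (-sqrt(2*(sqrt(8/(27*k^3) + 1/(256*k^4)) + 1/(16*k^2))^(1/3) - 4/(3*k*(sqrt(8/(27*k^3) + 1/(256*k^4)) + 1/(16*k^2))^(1/3)))/2 + sqrt(-2*(sqrt(8/(27*k^3) + 1/(256*k^4)) + 1/(16*k^2))^(1/3) - 2/(k*sqrt(2*(sqrt(8/(27*k^3) + 1/(256*k^4)) + 1/(16*k^2))^(1/3) - 4/(3*k*(sqrt(8/(27*k^3) + 1/(256*k^4)) + 1/(16*k^2))^(1/3)))) + 4/(3*k*(sqrt(8/(27*k^3) + 1/(256*k^4)) + 1/(16*k^2))^(1/3)))/2, True))) + C3*exp(y*Piecewise((sqrt(-(-1/k^2)^(1/3))/2 - sqrt((-1/k^2)^(1/3) + 2/(k*sqrt(-(-1/k^2)^(1/3))))/2, Eq(1/k, 0)), (sqrt(2*(sqrt(8/(27*k^3) + 1/(256*k^4)) + 1/(16*k^2))^(1/3) - 4/(3*k*(sqrt(8/(27*k^3) + 1/(256*k^4)) + 1/(16*k^2))^(1/3)))/2 - sqrt(-2*(sqrt(8/(27*k^3) + 1/(256*k^4)) + 1/(16*k^2))^(1/3) + 2/(k*sqrt(2*(sqrt(8/(27*k^3) + 1/(256*k^4)) + 1/(16*k^2))^(1/3) - 4/(3*k*(sqrt(8/(27*k^3) + 1/(256*k^4)) + 1/(16*k^2))^(1/3)))) + 4/(3*k*(sqrt(8/(27*k^3) + 1/(256*k^4)) + 1/(16*k^2))^(1/3)))/2, True))) + C4*exp(y*Piecewise((sqrt(-(-1/k^2)^(1/3))/2 + sqrt((-1/k^2)^(1/3) + 2/(k*sqrt(-(-1/k^2)^(1/3))))/2, Eq(1/k, 0)), (sqrt(2*(sqrt(8/(27*k^3) + 1/(256*k^4)) + 1/(16*k^2))^(1/3) - 4/(3*k*(sqrt(8/(27*k^3) + 1/(256*k^4)) + 1/(16*k^2))^(1/3)))/2 + sqrt(-2*(sqrt(8/(27*k^3) + 1/(256*k^4)) + 1/(16*k^2))^(1/3) + 2/(k*sqrt(2*(sqrt(8/(27*k^3) + 1/(256*k^4)) + 1/(16*k^2))^(1/3) - 4/(3*k*(sqrt(8/(27*k^3) + 1/(256*k^4)) + 1/(16*k^2))^(1/3)))) + 4/(3*k*(sqrt(8/(27*k^3) + 1/(256*k^4)) + 1/(16*k^2))^(1/3)))/2, True))) + k/2


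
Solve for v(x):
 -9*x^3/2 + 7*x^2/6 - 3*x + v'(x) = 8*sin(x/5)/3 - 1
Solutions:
 v(x) = C1 + 9*x^4/8 - 7*x^3/18 + 3*x^2/2 - x - 40*cos(x/5)/3


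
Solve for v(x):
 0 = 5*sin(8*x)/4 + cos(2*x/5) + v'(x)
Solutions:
 v(x) = C1 - 5*sin(2*x/5)/2 + 5*cos(8*x)/32


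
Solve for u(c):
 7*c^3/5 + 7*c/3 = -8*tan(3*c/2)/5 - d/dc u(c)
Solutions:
 u(c) = C1 - 7*c^4/20 - 7*c^2/6 + 16*log(cos(3*c/2))/15


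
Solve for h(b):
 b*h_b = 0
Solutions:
 h(b) = C1


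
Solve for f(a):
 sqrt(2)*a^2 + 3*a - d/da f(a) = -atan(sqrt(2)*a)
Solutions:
 f(a) = C1 + sqrt(2)*a^3/3 + 3*a^2/2 + a*atan(sqrt(2)*a) - sqrt(2)*log(2*a^2 + 1)/4


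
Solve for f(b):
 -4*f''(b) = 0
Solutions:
 f(b) = C1 + C2*b


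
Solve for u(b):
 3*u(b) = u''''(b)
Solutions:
 u(b) = C1*exp(-3^(1/4)*b) + C2*exp(3^(1/4)*b) + C3*sin(3^(1/4)*b) + C4*cos(3^(1/4)*b)
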